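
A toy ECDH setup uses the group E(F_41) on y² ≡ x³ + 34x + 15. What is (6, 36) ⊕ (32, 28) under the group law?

(39, 12)

(6, 36) + (32, 28). λ = (28 - 36)/(32 - 6) ≡ 33/26 mod 41. 26⁻¹ ≡ 30 (mod 41), so λ ≡ 6.
  x = λ² - 6 - 32 = 36 - 38 ≡ 39; y = λ·(6 - 39) - 36 ≡ 12. → (39, 12)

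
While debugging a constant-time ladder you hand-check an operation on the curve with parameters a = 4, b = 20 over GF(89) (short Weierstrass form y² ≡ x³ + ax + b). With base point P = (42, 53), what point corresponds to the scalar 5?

Double-and-add on 5 = (101)₂. Start with P = (42, 53) for the leading 1-bit.
double: tangent at (42, 53): λ = (3·42² + 4)/(2·53) ≡ 45/17. 17⁻¹ ≡ 21 (mod 89), so λ ≡ 45·21 ≡ 55.
  x = λ² - 42 - 42 = 3025 - 84 ≡ 4; y = λ·(42 - 4) - 53 ≡ 79. → (4, 79)
double: tangent at (4, 79): λ = (3·4² + 4)/(2·79) ≡ 52/69. 69⁻¹ ≡ 40 (mod 89) since 69·40 = 2760 ≡ 1, so λ ≡ 52·40 ≡ 33.
  x = λ² - 4 - 4 = 1089 - 8 ≡ 13; y = λ·(4 - 13) - 79 ≡ 69. → (13, 69)
add P: (13, 69) + (42, 53). λ = (53 - 69)/(42 - 13) ≡ 73/29 mod 89. 29⁻¹ ≡ 43 (mod 89), so λ ≡ 24.
  x = λ² - 13 - 42 = 576 - 55 ≡ 76; y = λ·(13 - 76) - 69 ≡ 21. → (76, 21)

(76, 21)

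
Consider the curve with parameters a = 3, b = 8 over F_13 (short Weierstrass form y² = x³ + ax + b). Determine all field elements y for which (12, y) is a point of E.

x³ + 3x + 8 = 1772 ≡ 4 (mod 13).
Square roots of 4 mod 13: 2 and 11 (since 2² = 4 ≡ 4).

2, 11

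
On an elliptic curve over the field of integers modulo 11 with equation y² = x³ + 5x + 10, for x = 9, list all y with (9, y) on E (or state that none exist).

x³ + 5x + 10 = 784 ≡ 3 (mod 11).
Square roots of 3 mod 11: 5 and 6 (since 5² = 25 ≡ 3).

5, 6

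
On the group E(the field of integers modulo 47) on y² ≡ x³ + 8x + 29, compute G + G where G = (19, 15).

(30, 44)

tangent at (19, 15): λ = (3·19² + 8)/(2·15) ≡ 10/30. 30⁻¹ ≡ 11 (mod 47) since 30·11 = 330 ≡ 1, so λ ≡ 10·11 ≡ 16.
  x = λ² - 19 - 19 = 256 - 38 ≡ 30; y = λ·(19 - 30) - 15 ≡ 44. → (30, 44)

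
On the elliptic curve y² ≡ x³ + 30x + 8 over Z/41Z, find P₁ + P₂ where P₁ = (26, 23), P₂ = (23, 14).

(26, 23) + (23, 14). λ = (14 - 23)/(23 - 26) ≡ 32/38 mod 41. 38⁻¹ ≡ 27 (mod 41) since 38·27 = 1026 ≡ 1, so λ ≡ 3.
  x = λ² - 26 - 23 = 9 - 49 ≡ 1; y = λ·(26 - 1) - 23 ≡ 11. → (1, 11)

(1, 11)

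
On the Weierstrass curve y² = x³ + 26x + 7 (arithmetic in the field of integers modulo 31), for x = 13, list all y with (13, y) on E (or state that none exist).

x³ + 26x + 7 = 2542 ≡ 0 (mod 31).
Only y = 0 satisfies y² ≡ 0.

0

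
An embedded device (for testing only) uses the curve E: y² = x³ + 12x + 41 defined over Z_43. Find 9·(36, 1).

(0, 16)

Write G = (36, 1).
Double-and-add on 9 = (1001)₂. Start with G = (36, 1) for the leading 1-bit.
double: tangent at (36, 1): λ = (3·36² + 12)/(2·1) ≡ 30/2. 2⁻¹ ≡ 22 (mod 43) since 2·22 = 44 ≡ 1, so λ ≡ 30·22 ≡ 15.
  x = λ² - 36 - 36 = 225 - 72 ≡ 24; y = λ·(36 - 24) - 1 ≡ 7. → (24, 7)
double: tangent at (24, 7): λ = (3·24² + 12)/(2·7) ≡ 20/14. 14⁻¹ ≡ 40 (mod 43), so λ ≡ 20·40 ≡ 26.
  x = λ² - 24 - 24 = 676 - 48 ≡ 26; y = λ·(24 - 26) - 7 ≡ 27. → (26, 27)
double: tangent at (26, 27): λ = (3·26² + 12)/(2·27) ≡ 19/11. 11⁻¹ ≡ 4 (mod 43), so λ ≡ 19·4 ≡ 33.
  x = λ² - 26 - 26 = 1089 - 52 ≡ 5; y = λ·(26 - 5) - 27 ≡ 21. → (5, 21)
add G: (5, 21) + (36, 1). λ = (1 - 21)/(36 - 5) ≡ 23/31 mod 43. 31⁻¹ ≡ 25 (mod 43), so λ ≡ 16.
  x = λ² - 5 - 36 = 256 - 41 ≡ 0; y = λ·(5 - 0) - 21 ≡ 16. → (0, 16)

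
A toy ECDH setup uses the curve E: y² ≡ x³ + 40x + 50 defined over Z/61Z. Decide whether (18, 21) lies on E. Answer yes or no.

y² = 21² ≡ 14; x³ + 40x + 50 = 6602 ≡ 14 (mod 61). 14 = 14.

yes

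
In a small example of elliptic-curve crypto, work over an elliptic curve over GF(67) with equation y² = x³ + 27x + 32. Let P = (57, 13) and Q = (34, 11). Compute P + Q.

(57, 13) + (34, 11). λ = (11 - 13)/(34 - 57) ≡ 65/44 mod 67. 44⁻¹ ≡ 32 (mod 67), so λ ≡ 3.
  x = λ² - 57 - 34 = 9 - 91 ≡ 52; y = λ·(57 - 52) - 13 ≡ 2. → (52, 2)

(52, 2)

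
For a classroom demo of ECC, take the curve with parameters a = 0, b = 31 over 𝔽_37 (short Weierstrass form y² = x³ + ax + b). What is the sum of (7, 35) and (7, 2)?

O

The two points share x = 7 and their y-coordinates satisfy 35 + 2 ≡ 0 (mod 37), so they are inverses. Their sum is the point at infinity.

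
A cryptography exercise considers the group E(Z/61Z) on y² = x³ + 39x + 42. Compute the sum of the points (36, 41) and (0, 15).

(36, 41) + (0, 15). λ = (15 - 41)/(0 - 36) ≡ 35/25 mod 61. 25⁻¹ ≡ 22 (mod 61), so λ ≡ 38.
  x = λ² - 36 - 0 = 1444 - 36 ≡ 5; y = λ·(36 - 5) - 41 ≡ 39. → (5, 39)

(5, 39)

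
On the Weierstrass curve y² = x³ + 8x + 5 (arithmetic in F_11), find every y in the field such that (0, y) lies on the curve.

4, 7

x³ + 8x + 5 = 5 ≡ 5 (mod 11).
Square roots of 5 mod 11: 4 and 7 (since 4² = 16 ≡ 5).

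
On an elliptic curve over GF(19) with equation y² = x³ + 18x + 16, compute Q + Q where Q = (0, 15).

(11, 5)

tangent at (0, 15): λ = (3·0² + 18)/(2·15) ≡ 18/11. 11⁻¹ ≡ 7 (mod 19), so λ ≡ 18·7 ≡ 12.
  x = λ² - 0 - 0 = 144 - 0 ≡ 11; y = λ·(0 - 11) - 15 ≡ 5. → (11, 5)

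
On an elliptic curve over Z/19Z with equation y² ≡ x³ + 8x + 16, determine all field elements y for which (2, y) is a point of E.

none

x³ + 8x + 16 = 40 ≡ 2 (mod 19).
2 is a non-residue mod 19; no y exists.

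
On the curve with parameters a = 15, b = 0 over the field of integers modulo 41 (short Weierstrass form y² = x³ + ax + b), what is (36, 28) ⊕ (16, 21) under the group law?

(36, 28) + (16, 21). λ = (21 - 28)/(16 - 36) ≡ 34/21 mod 41. 21⁻¹ ≡ 2 (mod 41), so λ ≡ 27.
  x = λ² - 36 - 16 = 729 - 52 ≡ 21; y = λ·(36 - 21) - 28 ≡ 8. → (21, 8)

(21, 8)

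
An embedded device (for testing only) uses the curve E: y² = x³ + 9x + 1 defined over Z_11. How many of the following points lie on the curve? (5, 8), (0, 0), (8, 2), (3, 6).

0

(5, 8): 8² ≡ 9, rhs ≡ 6 → off.
(0, 0): 0² ≡ 0, rhs ≡ 1 → off.
(8, 2): 2² ≡ 4, rhs ≡ 2 → off.
(3, 6): 6² ≡ 3, rhs ≡ 0 → off.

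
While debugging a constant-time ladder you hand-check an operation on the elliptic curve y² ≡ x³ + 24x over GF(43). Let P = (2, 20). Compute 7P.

Double-and-add on 7 = (111)₂. Start with P = (2, 20) for the leading 1-bit.
double: tangent at (2, 20): λ = (3·2² + 24)/(2·20) ≡ 36/40. 40⁻¹ ≡ 14 (mod 43), so λ ≡ 36·14 ≡ 31.
  x = λ² - 2 - 2 = 961 - 4 ≡ 11; y = λ·(2 - 11) - 20 ≡ 2. → (11, 2)
add P: (11, 2) + (2, 20). λ = (20 - 2)/(2 - 11) ≡ 18/34 mod 43. 34⁻¹ ≡ 19 (mod 43) since 34·19 = 646 ≡ 1, so λ ≡ 41.
  x = λ² - 11 - 2 = 1681 - 13 ≡ 34; y = λ·(11 - 34) - 2 ≡ 1. → (34, 1)
double: tangent at (34, 1): λ = (3·34² + 24)/(2·1) ≡ 9/2. 2⁻¹ ≡ 22 (mod 43), so λ ≡ 9·22 ≡ 26.
  x = λ² - 34 - 34 = 676 - 68 ≡ 6; y = λ·(34 - 6) - 1 ≡ 39. → (6, 39)
add P: (6, 39) + (2, 20). λ = (20 - 39)/(2 - 6) ≡ 24/39 mod 43. 39⁻¹ ≡ 32 (mod 43), so λ ≡ 37.
  x = λ² - 6 - 2 = 1369 - 8 ≡ 28; y = λ·(6 - 28) - 39 ≡ 7. → (28, 7)

(28, 7)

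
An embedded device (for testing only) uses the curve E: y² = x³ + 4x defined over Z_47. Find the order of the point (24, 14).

2P: tangent at (24, 14): λ = (3·24² + 4)/(2·14) ≡ 40/28. 28⁻¹ ≡ 42 (mod 47) since 28·42 = 1176 ≡ 1, so λ ≡ 40·42 ≡ 35.
  x = λ² - 24 - 24 = 1225 - 48 ≡ 2; y = λ·(24 - 2) - 14 ≡ 4. → (2, 4)
3P: (2, 4) + (24, 14). λ = (14 - 4)/(24 - 2) ≡ 10/22 mod 47. 22⁻¹ ≡ 15 (mod 47), so λ ≡ 9.
  x = λ² - 2 - 24 = 81 - 26 ≡ 8; y = λ·(2 - 8) - 4 ≡ 36. → (8, 36)
4P: (8, 36) + (24, 14). λ = (14 - 36)/(24 - 8) ≡ 25/16 mod 47. 16⁻¹ ≡ 3 (mod 47) since 16·3 = 48 ≡ 1, so λ ≡ 28.
  x = λ² - 8 - 24 = 784 - 32 ≡ 0; y = λ·(8 - 0) - 36 ≡ 0. → (0, 0)
5P: (0, 0) + (24, 14). λ = (14 - 0)/(24 - 0) ≡ 14/24 mod 47. 24⁻¹ ≡ 2 (mod 47), so λ ≡ 28.
  x = λ² - 0 - 24 = 784 - 24 ≡ 8; y = λ·(0 - 8) - 0 ≡ 11. → (8, 11)
6P: (8, 11) + (24, 14). λ = (14 - 11)/(24 - 8) ≡ 3/16 mod 47. 16⁻¹ ≡ 3 (mod 47), so λ ≡ 9.
  x = λ² - 8 - 24 = 81 - 32 ≡ 2; y = λ·(8 - 2) - 11 ≡ 43. → (2, 43)
7P: (2, 43) + (24, 14). λ = (14 - 43)/(24 - 2) ≡ 18/22 mod 47. 22⁻¹ ≡ 15 (mod 47) since 22·15 = 330 ≡ 1, so λ ≡ 35.
  x = λ² - 2 - 24 = 1225 - 26 ≡ 24; y = λ·(2 - 24) - 43 ≡ 33. → (24, 33)
8P: (24, 33) + (24, 14): same x and y₁ ≡ -y₂, so the sum is O.
8P = O, so the order is 8.

8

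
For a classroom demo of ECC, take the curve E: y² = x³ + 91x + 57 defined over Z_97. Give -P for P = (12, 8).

-(12, 8) = (12, -8 mod 97) = (12, 89).

(12, 89)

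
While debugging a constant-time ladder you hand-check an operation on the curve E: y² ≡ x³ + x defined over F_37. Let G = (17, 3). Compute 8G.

Double-and-add on 8 = (1000)₂. Start with G = (17, 3) for the leading 1-bit.
double: tangent at (17, 3): λ = (3·17² + 1)/(2·3) ≡ 17/6. 6⁻¹ ≡ 31 (mod 37), so λ ≡ 17·31 ≡ 9.
  x = λ² - 17 - 17 = 81 - 34 ≡ 10; y = λ·(17 - 10) - 3 ≡ 23. → (10, 23)
double: tangent at (10, 23): λ = (3·10² + 1)/(2·23) ≡ 5/9. 9⁻¹ ≡ 33 (mod 37), so λ ≡ 5·33 ≡ 17.
  x = λ² - 10 - 10 = 289 - 20 ≡ 10; y = λ·(10 - 10) - 23 ≡ 14. → (10, 14)
double: tangent at (10, 14): λ = (3·10² + 1)/(2·14) ≡ 5/28. 28⁻¹ ≡ 4 (mod 37), so λ ≡ 5·4 ≡ 20.
  x = λ² - 10 - 10 = 400 - 20 ≡ 10; y = λ·(10 - 10) - 14 ≡ 23. → (10, 23)

(10, 23)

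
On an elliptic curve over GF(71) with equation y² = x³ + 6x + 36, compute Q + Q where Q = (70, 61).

(18, 15)

tangent at (70, 61): λ = (3·70² + 6)/(2·61) ≡ 9/51. 51⁻¹ ≡ 39 (mod 71) since 51·39 = 1989 ≡ 1, so λ ≡ 9·39 ≡ 67.
  x = λ² - 70 - 70 = 4489 - 140 ≡ 18; y = λ·(70 - 18) - 61 ≡ 15. → (18, 15)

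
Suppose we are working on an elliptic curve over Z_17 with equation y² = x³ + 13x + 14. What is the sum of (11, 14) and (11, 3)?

The two points share x = 11 and their y-coordinates satisfy 14 + 3 ≡ 0 (mod 17), so they are inverses. Their sum is O.

O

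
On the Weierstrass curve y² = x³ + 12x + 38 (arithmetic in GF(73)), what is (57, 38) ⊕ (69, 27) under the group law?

(57, 38) + (69, 27). λ = (27 - 38)/(69 - 57) ≡ 62/12 mod 73. 12⁻¹ ≡ 67 (mod 73), so λ ≡ 66.
  x = λ² - 57 - 69 = 4356 - 126 ≡ 69; y = λ·(57 - 69) - 38 ≡ 46. → (69, 46)

(69, 46)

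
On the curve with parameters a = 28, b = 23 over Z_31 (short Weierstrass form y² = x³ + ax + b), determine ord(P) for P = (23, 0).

2P: (23, 0) + (23, 0): same x and y₁ ≡ -y₂, so the sum is O.
2P = O, so the order is 2.

2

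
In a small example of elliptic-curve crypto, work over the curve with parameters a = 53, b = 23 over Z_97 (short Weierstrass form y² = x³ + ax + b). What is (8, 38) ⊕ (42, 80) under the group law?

(8, 38) + (42, 80). λ = (80 - 38)/(42 - 8) ≡ 42/34 mod 97. 34⁻¹ ≡ 20 (mod 97), so λ ≡ 64.
  x = λ² - 8 - 42 = 4096 - 50 ≡ 69; y = λ·(8 - 69) - 38 ≡ 35. → (69, 35)

(69, 35)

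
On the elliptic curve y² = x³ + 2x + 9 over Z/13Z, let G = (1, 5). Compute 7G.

(11, 6)

Repeated addition: build up to 7G.
2G: tangent at (1, 5): λ = (3·1² + 2)/(2·5) ≡ 5/10. 10⁻¹ ≡ 4 (mod 13), so λ ≡ 5·4 ≡ 7.
  x = λ² - 1 - 1 = 49 - 2 ≡ 8; y = λ·(1 - 8) - 5 ≡ 11. → (8, 11)
3G: (8, 11) + (1, 5). λ = (5 - 11)/(1 - 8) ≡ 7/6 mod 13. 6⁻¹ ≡ 11 (mod 13) since 6·11 = 66 ≡ 1, so λ ≡ 12.
  x = λ² - 8 - 1 = 144 - 9 ≡ 5; y = λ·(8 - 5) - 11 ≡ 12. → (5, 12)
4G: (5, 12) + (1, 5). λ = (5 - 12)/(1 - 5) ≡ 6/9 mod 13. 9⁻¹ ≡ 3 (mod 13), so λ ≡ 5.
  x = λ² - 5 - 1 = 25 - 6 ≡ 6; y = λ·(5 - 6) - 12 ≡ 9. → (6, 9)
5G: (6, 9) + (1, 5). λ = (5 - 9)/(1 - 6) ≡ 9/8 mod 13. 8⁻¹ ≡ 5 (mod 13) since 8·5 = 40 ≡ 1, so λ ≡ 6.
  x = λ² - 6 - 1 = 36 - 7 ≡ 3; y = λ·(6 - 3) - 9 ≡ 9. → (3, 9)
6G: (3, 9) + (1, 5). λ = (5 - 9)/(1 - 3) ≡ 9/11 mod 13. 11⁻¹ ≡ 6 (mod 13), so λ ≡ 2.
  x = λ² - 3 - 1 = 4 - 4 ≡ 0; y = λ·(3 - 0) - 9 ≡ 10. → (0, 10)
7G: (0, 10) + (1, 5). λ = (5 - 10)/(1 - 0) ≡ 8/1 mod 13. 1⁻¹ ≡ 1 (mod 13) since 1·1 = 1 ≡ 1, so λ ≡ 8.
  x = λ² - 0 - 1 = 64 - 1 ≡ 11; y = λ·(0 - 11) - 10 ≡ 6. → (11, 6)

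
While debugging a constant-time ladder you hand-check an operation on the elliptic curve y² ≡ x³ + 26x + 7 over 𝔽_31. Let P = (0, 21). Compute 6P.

(0, 21)

Double-and-add on 6 = (110)₂. Start with P = (0, 21) for the leading 1-bit.
double: tangent at (0, 21): λ = (3·0² + 26)/(2·21) ≡ 26/11. 11⁻¹ ≡ 17 (mod 31) since 11·17 = 187 ≡ 1, so λ ≡ 26·17 ≡ 8.
  x = λ² - 0 - 0 = 64 - 0 ≡ 2; y = λ·(0 - 2) - 21 ≡ 25. → (2, 25)
add P: (2, 25) + (0, 21). λ = (21 - 25)/(0 - 2) ≡ 27/29 mod 31. 29⁻¹ ≡ 15 (mod 31), so λ ≡ 2.
  x = λ² - 2 - 0 = 4 - 2 ≡ 2; y = λ·(2 - 2) - 25 ≡ 6. → (2, 6)
double: tangent at (2, 6): λ = (3·2² + 26)/(2·6) ≡ 7/12. 12⁻¹ ≡ 13 (mod 31) since 12·13 = 156 ≡ 1, so λ ≡ 7·13 ≡ 29.
  x = λ² - 2 - 2 = 841 - 4 ≡ 0; y = λ·(2 - 0) - 6 ≡ 21. → (0, 21)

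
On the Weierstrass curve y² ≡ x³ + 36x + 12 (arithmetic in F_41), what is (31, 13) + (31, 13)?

tangent at (31, 13): λ = (3·31² + 36)/(2·13) ≡ 8/26. 26⁻¹ ≡ 30 (mod 41), so λ ≡ 8·30 ≡ 35.
  x = λ² - 31 - 31 = 1225 - 62 ≡ 15; y = λ·(31 - 15) - 13 ≡ 14. → (15, 14)

(15, 14)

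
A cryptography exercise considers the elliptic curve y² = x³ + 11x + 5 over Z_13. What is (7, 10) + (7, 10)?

tangent at (7, 10): λ = (3·7² + 11)/(2·10) ≡ 2/7. 7⁻¹ ≡ 2 (mod 13) since 7·2 = 14 ≡ 1, so λ ≡ 2·2 ≡ 4.
  x = λ² - 7 - 7 = 16 - 14 ≡ 2; y = λ·(7 - 2) - 10 ≡ 10. → (2, 10)

(2, 10)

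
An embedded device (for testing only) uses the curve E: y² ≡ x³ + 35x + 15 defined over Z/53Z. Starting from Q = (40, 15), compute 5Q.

(2, 26)

Repeated addition: build up to 5Q.
2Q: tangent at (40, 15): λ = (3·40² + 35)/(2·15) ≡ 12/30. 30⁻¹ ≡ 23 (mod 53), so λ ≡ 12·23 ≡ 11.
  x = λ² - 40 - 40 = 121 - 80 ≡ 41; y = λ·(40 - 41) - 15 ≡ 27. → (41, 27)
3Q: (41, 27) + (40, 15). λ = (15 - 27)/(40 - 41) ≡ 41/52 mod 53. 52⁻¹ ≡ 52 (mod 53), so λ ≡ 12.
  x = λ² - 41 - 40 = 144 - 81 ≡ 10; y = λ·(41 - 10) - 27 ≡ 27. → (10, 27)
4Q: (10, 27) + (40, 15). λ = (15 - 27)/(40 - 10) ≡ 41/30 mod 53. 30⁻¹ ≡ 23 (mod 53), so λ ≡ 42.
  x = λ² - 10 - 40 = 1764 - 50 ≡ 18; y = λ·(10 - 18) - 27 ≡ 8. → (18, 8)
5Q: (18, 8) + (40, 15). λ = (15 - 8)/(40 - 18) ≡ 7/22 mod 53. 22⁻¹ ≡ 41 (mod 53) since 22·41 = 902 ≡ 1, so λ ≡ 22.
  x = λ² - 18 - 40 = 484 - 58 ≡ 2; y = λ·(18 - 2) - 8 ≡ 26. → (2, 26)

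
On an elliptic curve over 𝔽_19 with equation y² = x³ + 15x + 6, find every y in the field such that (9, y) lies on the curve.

none

x³ + 15x + 6 = 870 ≡ 15 (mod 19).
15 is a non-residue mod 19; no y exists.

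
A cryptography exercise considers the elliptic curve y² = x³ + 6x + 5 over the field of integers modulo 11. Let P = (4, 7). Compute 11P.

(1, 1)

Repeated addition: build up to 11P.
2P: tangent at (4, 7): λ = (3·4² + 6)/(2·7) ≡ 10/3. 3⁻¹ ≡ 4 (mod 11), so λ ≡ 10·4 ≡ 7.
  x = λ² - 4 - 4 = 49 - 8 ≡ 8; y = λ·(4 - 8) - 7 ≡ 9. → (8, 9)
3P: (8, 9) + (4, 7). λ = (7 - 9)/(4 - 8) ≡ 9/7 mod 11. 7⁻¹ ≡ 8 (mod 11) since 7·8 = 56 ≡ 1, so λ ≡ 6.
  x = λ² - 8 - 4 = 36 - 12 ≡ 2; y = λ·(8 - 2) - 9 ≡ 5. → (2, 5)
4P: (2, 5) + (4, 7). λ = (7 - 5)/(4 - 2) ≡ 2/2 mod 11. 2⁻¹ ≡ 6 (mod 11), so λ ≡ 1.
  x = λ² - 2 - 4 = 1 - 6 ≡ 6; y = λ·(2 - 6) - 5 ≡ 2. → (6, 2)
5P: (6, 2) + (4, 7). λ = (7 - 2)/(4 - 6) ≡ 5/9 mod 11. 9⁻¹ ≡ 5 (mod 11) since 9·5 = 45 ≡ 1, so λ ≡ 3.
  x = λ² - 6 - 4 = 9 - 10 ≡ 10; y = λ·(6 - 10) - 2 ≡ 8. → (10, 8)
6P: (10, 8) + (4, 7). λ = (7 - 8)/(4 - 10) ≡ 10/5 mod 11. 5⁻¹ ≡ 9 (mod 11) since 5·9 = 45 ≡ 1, so λ ≡ 2.
  x = λ² - 10 - 4 = 4 - 14 ≡ 1; y = λ·(10 - 1) - 8 ≡ 10. → (1, 10)
7P: (1, 10) + (4, 7). λ = (7 - 10)/(4 - 1) ≡ 8/3 mod 11. 3⁻¹ ≡ 4 (mod 11), so λ ≡ 10.
  x = λ² - 1 - 4 = 100 - 5 ≡ 7; y = λ·(1 - 7) - 10 ≡ 7. → (7, 7)
8P: (7, 7) + (4, 7). λ = (7 - 7)/(4 - 7) ≡ 0/8 mod 11. 8⁻¹ ≡ 7 (mod 11) since 8·7 = 56 ≡ 1, so λ ≡ 0.
  x = λ² - 7 - 4 = 0 - 11 ≡ 0; y = λ·(7 - 0) - 7 ≡ 4. → (0, 4)
9P: (0, 4) + (4, 7). λ = (7 - 4)/(4 - 0) ≡ 3/4 mod 11. 4⁻¹ ≡ 3 (mod 11), so λ ≡ 9.
  x = λ² - 0 - 4 = 81 - 4 ≡ 0; y = λ·(0 - 0) - 4 ≡ 7. → (0, 7)
10P: (0, 7) + (4, 7). λ = (7 - 7)/(4 - 0) ≡ 0/4 mod 11. 4⁻¹ ≡ 3 (mod 11) since 4·3 = 12 ≡ 1, so λ ≡ 0.
  x = λ² - 0 - 4 = 0 - 4 ≡ 7; y = λ·(0 - 7) - 7 ≡ 4. → (7, 4)
11P: (7, 4) + (4, 7). λ = (7 - 4)/(4 - 7) ≡ 3/8 mod 11. 8⁻¹ ≡ 7 (mod 11), so λ ≡ 10.
  x = λ² - 7 - 4 = 100 - 11 ≡ 1; y = λ·(7 - 1) - 4 ≡ 1. → (1, 1)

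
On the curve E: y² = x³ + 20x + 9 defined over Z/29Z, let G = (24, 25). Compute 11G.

(3, 3)

Double-and-add on 11 = (1011)₂. Start with G = (24, 25) for the leading 1-bit.
double: tangent at (24, 25): λ = (3·24² + 20)/(2·25) ≡ 8/21. 21⁻¹ ≡ 18 (mod 29), so λ ≡ 8·18 ≡ 28.
  x = λ² - 24 - 24 = 784 - 48 ≡ 11; y = λ·(24 - 11) - 25 ≡ 20. → (11, 20)
double: tangent at (11, 20): λ = (3·11² + 20)/(2·20) ≡ 6/11. 11⁻¹ ≡ 8 (mod 29), so λ ≡ 6·8 ≡ 19.
  x = λ² - 11 - 11 = 361 - 22 ≡ 20; y = λ·(11 - 20) - 20 ≡ 12. → (20, 12)
add G: (20, 12) + (24, 25). λ = (25 - 12)/(24 - 20) ≡ 13/4 mod 29. 4⁻¹ ≡ 22 (mod 29), so λ ≡ 25.
  x = λ² - 20 - 24 = 625 - 44 ≡ 1; y = λ·(20 - 1) - 12 ≡ 28. → (1, 28)
double: tangent at (1, 28): λ = (3·1² + 20)/(2·28) ≡ 23/27. 27⁻¹ ≡ 14 (mod 29) since 27·14 = 378 ≡ 1, so λ ≡ 23·14 ≡ 3.
  x = λ² - 1 - 1 = 9 - 2 ≡ 7; y = λ·(1 - 7) - 28 ≡ 12. → (7, 12)
add G: (7, 12) + (24, 25). λ = (25 - 12)/(24 - 7) ≡ 13/17 mod 29. 17⁻¹ ≡ 12 (mod 29) since 17·12 = 204 ≡ 1, so λ ≡ 11.
  x = λ² - 7 - 24 = 121 - 31 ≡ 3; y = λ·(7 - 3) - 12 ≡ 3. → (3, 3)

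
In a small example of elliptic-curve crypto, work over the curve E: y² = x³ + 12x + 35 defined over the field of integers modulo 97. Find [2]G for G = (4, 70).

tangent at (4, 70): λ = (3·4² + 12)/(2·70) ≡ 60/43. 43⁻¹ ≡ 88 (mod 97), so λ ≡ 60·88 ≡ 42.
  x = λ² - 4 - 4 = 1764 - 8 ≡ 10; y = λ·(4 - 10) - 70 ≡ 66. → (10, 66)

(10, 66)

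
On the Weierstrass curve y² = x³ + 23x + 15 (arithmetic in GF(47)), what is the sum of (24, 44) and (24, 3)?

The two points share x = 24 and their y-coordinates satisfy 44 + 3 ≡ 0 (mod 47), so they are inverses. Their sum is O.

O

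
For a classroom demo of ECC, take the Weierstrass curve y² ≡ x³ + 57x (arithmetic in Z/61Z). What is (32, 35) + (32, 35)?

tangent at (32, 35): λ = (3·32² + 57)/(2·35) ≡ 18/9. 9⁻¹ ≡ 34 (mod 61) since 9·34 = 306 ≡ 1, so λ ≡ 18·34 ≡ 2.
  x = λ² - 32 - 32 = 4 - 64 ≡ 1; y = λ·(32 - 1) - 35 ≡ 27. → (1, 27)

(1, 27)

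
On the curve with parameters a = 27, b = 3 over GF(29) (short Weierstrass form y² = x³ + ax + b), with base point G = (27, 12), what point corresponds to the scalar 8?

Double-and-add on 8 = (1000)₂. Start with G = (27, 12) for the leading 1-bit.
double: tangent at (27, 12): λ = (3·27² + 27)/(2·12) ≡ 10/24. 24⁻¹ ≡ 23 (mod 29), so λ ≡ 10·23 ≡ 27.
  x = λ² - 27 - 27 = 729 - 54 ≡ 8; y = λ·(27 - 8) - 12 ≡ 8. → (8, 8)
double: tangent at (8, 8): λ = (3·8² + 27)/(2·8) ≡ 16/16. 16⁻¹ ≡ 20 (mod 29), so λ ≡ 16·20 ≡ 1.
  x = λ² - 8 - 8 = 1 - 16 ≡ 14; y = λ·(8 - 14) - 8 ≡ 15. → (14, 15)
double: tangent at (14, 15): λ = (3·14² + 27)/(2·15) ≡ 6/1. 1⁻¹ ≡ 1 (mod 29), so λ ≡ 6·1 ≡ 6.
  x = λ² - 14 - 14 = 36 - 28 ≡ 8; y = λ·(14 - 8) - 15 ≡ 21. → (8, 21)

(8, 21)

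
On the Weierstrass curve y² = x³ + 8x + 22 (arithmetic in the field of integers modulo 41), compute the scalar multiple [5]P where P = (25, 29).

Repeated addition: build up to 5P.
2P: tangent at (25, 29): λ = (3·25² + 8)/(2·29) ≡ 38/17. 17⁻¹ ≡ 29 (mod 41), so λ ≡ 38·29 ≡ 36.
  x = λ² - 25 - 25 = 1296 - 50 ≡ 16; y = λ·(25 - 16) - 29 ≡ 8. → (16, 8)
3P: (16, 8) + (25, 29). λ = (29 - 8)/(25 - 16) ≡ 21/9 mod 41. 9⁻¹ ≡ 32 (mod 41), so λ ≡ 16.
  x = λ² - 16 - 25 = 256 - 41 ≡ 10; y = λ·(16 - 10) - 8 ≡ 6. → (10, 6)
4P: (10, 6) + (25, 29). λ = (29 - 6)/(25 - 10) ≡ 23/15 mod 41. 15⁻¹ ≡ 11 (mod 41), so λ ≡ 7.
  x = λ² - 10 - 25 = 49 - 35 ≡ 14; y = λ·(10 - 14) - 6 ≡ 7. → (14, 7)
5P: (14, 7) + (25, 29). λ = (29 - 7)/(25 - 14) ≡ 22/11 mod 41. 11⁻¹ ≡ 15 (mod 41) since 11·15 = 165 ≡ 1, so λ ≡ 2.
  x = λ² - 14 - 25 = 4 - 39 ≡ 6; y = λ·(14 - 6) - 7 ≡ 9. → (6, 9)

(6, 9)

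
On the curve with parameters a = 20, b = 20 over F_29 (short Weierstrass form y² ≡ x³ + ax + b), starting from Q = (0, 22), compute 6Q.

Repeated addition: build up to 6Q.
2Q: tangent at (0, 22): λ = (3·0² + 20)/(2·22) ≡ 20/15. 15⁻¹ ≡ 2 (mod 29) since 15·2 = 30 ≡ 1, so λ ≡ 20·2 ≡ 11.
  x = λ² - 0 - 0 = 121 - 0 ≡ 5; y = λ·(0 - 5) - 22 ≡ 10. → (5, 10)
3Q: (5, 10) + (0, 22). λ = (22 - 10)/(0 - 5) ≡ 12/24 mod 29. 24⁻¹ ≡ 23 (mod 29) since 24·23 = 552 ≡ 1, so λ ≡ 15.
  x = λ² - 5 - 0 = 225 - 5 ≡ 17; y = λ·(5 - 17) - 10 ≡ 13. → (17, 13)
4Q: (17, 13) + (0, 22). λ = (22 - 13)/(0 - 17) ≡ 9/12 mod 29. 12⁻¹ ≡ 17 (mod 29) since 12·17 = 204 ≡ 1, so λ ≡ 8.
  x = λ² - 17 - 0 = 64 - 17 ≡ 18; y = λ·(17 - 18) - 13 ≡ 8. → (18, 8)
5Q: (18, 8) + (0, 22). λ = (22 - 8)/(0 - 18) ≡ 14/11 mod 29. 11⁻¹ ≡ 8 (mod 29) since 11·8 = 88 ≡ 1, so λ ≡ 25.
  x = λ² - 18 - 0 = 625 - 18 ≡ 27; y = λ·(18 - 27) - 8 ≡ 28. → (27, 28)
6Q: (27, 28) + (0, 22). λ = (22 - 28)/(0 - 27) ≡ 23/2 mod 29. 2⁻¹ ≡ 15 (mod 29) since 2·15 = 30 ≡ 1, so λ ≡ 26.
  x = λ² - 27 - 0 = 676 - 27 ≡ 11; y = λ·(27 - 11) - 28 ≡ 11. → (11, 11)

(11, 11)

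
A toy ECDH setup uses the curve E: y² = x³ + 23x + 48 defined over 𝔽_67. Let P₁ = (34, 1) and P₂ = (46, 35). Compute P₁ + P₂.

(34, 1) + (46, 35). λ = (35 - 1)/(46 - 34) ≡ 34/12 mod 67. 12⁻¹ ≡ 28 (mod 67), so λ ≡ 14.
  x = λ² - 34 - 46 = 196 - 80 ≡ 49; y = λ·(34 - 49) - 1 ≡ 57. → (49, 57)

(49, 57)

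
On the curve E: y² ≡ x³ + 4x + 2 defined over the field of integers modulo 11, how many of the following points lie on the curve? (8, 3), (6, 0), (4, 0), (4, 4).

2

(8, 3): 3² ≡ 9, rhs ≡ 7 → off.
(6, 0): 0² ≡ 0, rhs ≡ 0 → on.
(4, 0): 0² ≡ 0, rhs ≡ 5 → off.
(4, 4): 4² ≡ 5, rhs ≡ 5 → on.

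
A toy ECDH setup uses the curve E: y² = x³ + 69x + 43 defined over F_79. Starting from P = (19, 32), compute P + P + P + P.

Double-and-add on 4 = (100)₂. Start with P = (19, 32) for the leading 1-bit.
double: tangent at (19, 32): λ = (3·19² + 69)/(2·32) ≡ 46/64. 64⁻¹ ≡ 21 (mod 79), so λ ≡ 46·21 ≡ 18.
  x = λ² - 19 - 19 = 324 - 38 ≡ 49; y = λ·(19 - 49) - 32 ≡ 60. → (49, 60)
double: tangent at (49, 60): λ = (3·49² + 69)/(2·60) ≡ 4/41. 41⁻¹ ≡ 27 (mod 79), so λ ≡ 4·27 ≡ 29.
  x = λ² - 49 - 49 = 841 - 98 ≡ 32; y = λ·(49 - 32) - 60 ≡ 38. → (32, 38)

(32, 38)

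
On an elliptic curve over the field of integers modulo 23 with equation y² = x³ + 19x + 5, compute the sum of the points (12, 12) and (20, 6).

(12, 12) + (20, 6). λ = (6 - 12)/(20 - 12) ≡ 17/8 mod 23. 8⁻¹ ≡ 3 (mod 23) since 8·3 = 24 ≡ 1, so λ ≡ 5.
  x = λ² - 12 - 20 = 25 - 32 ≡ 16; y = λ·(12 - 16) - 12 ≡ 14. → (16, 14)

(16, 14)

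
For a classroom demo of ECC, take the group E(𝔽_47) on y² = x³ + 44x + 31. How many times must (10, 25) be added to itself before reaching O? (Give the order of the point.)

2P: tangent at (10, 25): λ = (3·10² + 44)/(2·25) ≡ 15/3. 3⁻¹ ≡ 16 (mod 47) since 3·16 = 48 ≡ 1, so λ ≡ 15·16 ≡ 5.
  x = λ² - 10 - 10 = 25 - 20 ≡ 5; y = λ·(10 - 5) - 25 ≡ 0. → (5, 0)
3P: (5, 0) + (10, 25). λ = (25 - 0)/(10 - 5) ≡ 25/5 mod 47. 5⁻¹ ≡ 19 (mod 47) since 5·19 = 95 ≡ 1, so λ ≡ 5.
  x = λ² - 5 - 10 = 25 - 15 ≡ 10; y = λ·(5 - 10) - 0 ≡ 22. → (10, 22)
4P: (10, 22) + (10, 25): same x and y₁ ≡ -y₂, so the sum is O.
4P = O, so the order is 4.

4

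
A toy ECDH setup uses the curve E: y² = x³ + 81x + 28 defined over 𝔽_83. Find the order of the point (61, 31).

3

2P: tangent at (61, 31): λ = (3·61² + 81)/(2·31) ≡ 39/62. 62⁻¹ ≡ 79 (mod 83) since 62·79 = 4898 ≡ 1, so λ ≡ 39·79 ≡ 10.
  x = λ² - 61 - 61 = 100 - 122 ≡ 61; y = λ·(61 - 61) - 31 ≡ 52. → (61, 52)
3P: (61, 52) + (61, 31): same x and y₁ ≡ -y₂, so the sum is O.
3P = O, so the order is 3.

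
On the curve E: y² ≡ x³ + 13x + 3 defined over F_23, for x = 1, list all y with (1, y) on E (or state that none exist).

none

x³ + 13x + 3 = 17 ≡ 17 (mod 23).
17 is a non-residue mod 23; no y exists.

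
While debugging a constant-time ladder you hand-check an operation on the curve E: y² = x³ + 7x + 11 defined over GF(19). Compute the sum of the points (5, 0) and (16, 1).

(9, 10)

(5, 0) + (16, 1). λ = (1 - 0)/(16 - 5) ≡ 1/11 mod 19. 11⁻¹ ≡ 7 (mod 19) since 11·7 = 77 ≡ 1, so λ ≡ 7.
  x = λ² - 5 - 16 = 49 - 21 ≡ 9; y = λ·(5 - 9) - 0 ≡ 10. → (9, 10)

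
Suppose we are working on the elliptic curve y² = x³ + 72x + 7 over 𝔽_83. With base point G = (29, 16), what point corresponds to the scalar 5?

Repeated addition: build up to 5G.
2G: tangent at (29, 16): λ = (3·29² + 72)/(2·16) ≡ 22/32. 32⁻¹ ≡ 13 (mod 83), so λ ≡ 22·13 ≡ 37.
  x = λ² - 29 - 29 = 1369 - 58 ≡ 66; y = λ·(29 - 66) - 16 ≡ 26. → (66, 26)
3G: (66, 26) + (29, 16). λ = (16 - 26)/(29 - 66) ≡ 73/46 mod 83. 46⁻¹ ≡ 74 (mod 83) since 46·74 = 3404 ≡ 1, so λ ≡ 7.
  x = λ² - 66 - 29 = 49 - 95 ≡ 37; y = λ·(66 - 37) - 26 ≡ 11. → (37, 11)
4G: (37, 11) + (29, 16). λ = (16 - 11)/(29 - 37) ≡ 5/75 mod 83. 75⁻¹ ≡ 31 (mod 83), so λ ≡ 72.
  x = λ² - 37 - 29 = 5184 - 66 ≡ 55; y = λ·(37 - 55) - 11 ≡ 21. → (55, 21)
5G: (55, 21) + (29, 16). λ = (16 - 21)/(29 - 55) ≡ 78/57 mod 83. 57⁻¹ ≡ 67 (mod 83), so λ ≡ 80.
  x = λ² - 55 - 29 = 6400 - 84 ≡ 8; y = λ·(55 - 8) - 21 ≡ 4. → (8, 4)

(8, 4)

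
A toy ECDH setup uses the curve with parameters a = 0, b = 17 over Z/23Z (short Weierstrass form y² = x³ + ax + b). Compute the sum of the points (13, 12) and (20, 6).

(2, 18)

(13, 12) + (20, 6). λ = (6 - 12)/(20 - 13) ≡ 17/7 mod 23. 7⁻¹ ≡ 10 (mod 23) since 7·10 = 70 ≡ 1, so λ ≡ 9.
  x = λ² - 13 - 20 = 81 - 33 ≡ 2; y = λ·(13 - 2) - 12 ≡ 18. → (2, 18)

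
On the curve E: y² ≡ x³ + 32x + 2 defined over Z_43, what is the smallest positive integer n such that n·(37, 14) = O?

2P: tangent at (37, 14): λ = (3·37² + 32)/(2·14) ≡ 11/28. 28⁻¹ ≡ 20 (mod 43), so λ ≡ 11·20 ≡ 5.
  x = λ² - 37 - 37 = 25 - 74 ≡ 37; y = λ·(37 - 37) - 14 ≡ 29. → (37, 29)
3P: (37, 29) + (37, 14): same x and y₁ ≡ -y₂, so the sum is O.
3P = O, so the order is 3.

3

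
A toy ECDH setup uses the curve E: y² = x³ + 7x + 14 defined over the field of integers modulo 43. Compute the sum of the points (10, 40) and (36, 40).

(10, 40) + (36, 40). λ = (40 - 40)/(36 - 10) ≡ 0/26 mod 43. 26⁻¹ ≡ 5 (mod 43), so λ ≡ 0.
  x = λ² - 10 - 36 = 0 - 46 ≡ 40; y = λ·(10 - 40) - 40 ≡ 3. → (40, 3)

(40, 3)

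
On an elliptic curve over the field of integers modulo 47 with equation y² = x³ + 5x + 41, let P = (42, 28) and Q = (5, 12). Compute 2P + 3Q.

(9, 4)

First 2P:
Repeated addition: build up to 2P.
2P: tangent at (42, 28): λ = (3·42² + 5)/(2·28) ≡ 33/9. 9⁻¹ ≡ 21 (mod 47), so λ ≡ 33·21 ≡ 35.
  x = λ² - 42 - 42 = 1225 - 84 ≡ 13; y = λ·(42 - 13) - 28 ≡ 0. → (13, 0)
2P = (13, 0).
Next 3Q:
Repeated addition: build up to 3Q.
2Q: tangent at (5, 12): λ = (3·5² + 5)/(2·12) ≡ 33/24. 24⁻¹ ≡ 2 (mod 47), so λ ≡ 33·2 ≡ 19.
  x = λ² - 5 - 5 = 361 - 10 ≡ 22; y = λ·(5 - 22) - 12 ≡ 41. → (22, 41)
3Q: (22, 41) + (5, 12). λ = (12 - 41)/(5 - 22) ≡ 18/30 mod 47. 30⁻¹ ≡ 11 (mod 47), so λ ≡ 10.
  x = λ² - 22 - 5 = 100 - 27 ≡ 26; y = λ·(22 - 26) - 41 ≡ 13. → (26, 13)
3Q = (26, 13).
Finally 2P + 3Q:
(13, 0) + (26, 13). λ = (13 - 0)/(26 - 13) ≡ 13/13 mod 47. 13⁻¹ ≡ 29 (mod 47) since 13·29 = 377 ≡ 1, so λ ≡ 1.
  x = λ² - 13 - 26 = 1 - 39 ≡ 9; y = λ·(13 - 9) - 0 ≡ 4. → (9, 4)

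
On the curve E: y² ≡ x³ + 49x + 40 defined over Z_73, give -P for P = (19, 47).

-(19, 47) = (19, -47 mod 73) = (19, 26).

(19, 26)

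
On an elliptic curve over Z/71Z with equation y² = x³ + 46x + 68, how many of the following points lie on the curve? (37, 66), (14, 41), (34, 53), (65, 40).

3

(37, 66): 66² ≡ 25, rhs ≡ 25 → on.
(14, 41): 41² ≡ 48, rhs ≡ 48 → on.
(34, 53): 53² ≡ 40, rhs ≡ 40 → on.
(65, 40): 40² ≡ 38, rhs ≡ 2 → off.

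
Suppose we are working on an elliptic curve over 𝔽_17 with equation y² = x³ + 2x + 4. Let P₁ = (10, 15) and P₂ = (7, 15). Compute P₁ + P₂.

(0, 2)

(10, 15) + (7, 15). λ = (15 - 15)/(7 - 10) ≡ 0/14 mod 17. 14⁻¹ ≡ 11 (mod 17) since 14·11 = 154 ≡ 1, so λ ≡ 0.
  x = λ² - 10 - 7 = 0 - 17 ≡ 0; y = λ·(10 - 0) - 15 ≡ 2. → (0, 2)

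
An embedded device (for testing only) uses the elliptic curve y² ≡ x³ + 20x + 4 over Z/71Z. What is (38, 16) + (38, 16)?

(31, 13)

tangent at (38, 16): λ = (3·38² + 20)/(2·16) ≡ 21/32. 32⁻¹ ≡ 20 (mod 71), so λ ≡ 21·20 ≡ 65.
  x = λ² - 38 - 38 = 4225 - 76 ≡ 31; y = λ·(38 - 31) - 16 ≡ 13. → (31, 13)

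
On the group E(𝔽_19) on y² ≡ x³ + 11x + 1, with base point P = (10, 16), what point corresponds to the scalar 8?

(10, 16)

Repeated addition: build up to 8P.
2P: tangent at (10, 16): λ = (3·10² + 11)/(2·16) ≡ 7/13. 13⁻¹ ≡ 3 (mod 19), so λ ≡ 7·3 ≡ 2.
  x = λ² - 10 - 10 = 4 - 20 ≡ 3; y = λ·(10 - 3) - 16 ≡ 17. → (3, 17)
3P: (3, 17) + (10, 16). λ = (16 - 17)/(10 - 3) ≡ 18/7 mod 19. 7⁻¹ ≡ 11 (mod 19) since 7·11 = 77 ≡ 1, so λ ≡ 8.
  x = λ² - 3 - 10 = 64 - 13 ≡ 13; y = λ·(3 - 13) - 17 ≡ 17. → (13, 17)
4P: (13, 17) + (10, 16). λ = (16 - 17)/(10 - 13) ≡ 18/16 mod 19. 16⁻¹ ≡ 6 (mod 19), so λ ≡ 13.
  x = λ² - 13 - 10 = 169 - 23 ≡ 13; y = λ·(13 - 13) - 17 ≡ 2. → (13, 2)
5P: (13, 2) + (10, 16). λ = (16 - 2)/(10 - 13) ≡ 14/16 mod 19. 16⁻¹ ≡ 6 (mod 19), so λ ≡ 8.
  x = λ² - 13 - 10 = 64 - 23 ≡ 3; y = λ·(13 - 3) - 2 ≡ 2. → (3, 2)
6P: (3, 2) + (10, 16). λ = (16 - 2)/(10 - 3) ≡ 14/7 mod 19. 7⁻¹ ≡ 11 (mod 19) since 7·11 = 77 ≡ 1, so λ ≡ 2.
  x = λ² - 3 - 10 = 4 - 13 ≡ 10; y = λ·(3 - 10) - 2 ≡ 3. → (10, 3)
7P: (10, 3) + (10, 16): same x and y₁ ≡ -y₂, so the sum is 𝒪.
8P: 𝒪 + (10, 16) = (10, 16) (identity).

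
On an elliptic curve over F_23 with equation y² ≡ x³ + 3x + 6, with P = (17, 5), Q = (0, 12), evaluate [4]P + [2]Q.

First 4P:
Double-and-add on 4 = (100)₂. Start with P = (17, 5) for the leading 1-bit.
double: tangent at (17, 5): λ = (3·17² + 3)/(2·5) ≡ 19/10. 10⁻¹ ≡ 7 (mod 23) since 10·7 = 70 ≡ 1, so λ ≡ 19·7 ≡ 18.
  x = λ² - 17 - 17 = 324 - 34 ≡ 14; y = λ·(17 - 14) - 5 ≡ 3. → (14, 3)
double: tangent at (14, 3): λ = (3·14² + 3)/(2·3) ≡ 16/6. 6⁻¹ ≡ 4 (mod 23), so λ ≡ 16·4 ≡ 18.
  x = λ² - 14 - 14 = 324 - 28 ≡ 20; y = λ·(14 - 20) - 3 ≡ 4. → (20, 4)
4P = (20, 4).
Next 2Q:
Repeated addition: build up to 2Q.
2Q: tangent at (0, 12): λ = (3·0² + 3)/(2·12) ≡ 3/1. 1⁻¹ ≡ 1 (mod 23), so λ ≡ 3·1 ≡ 3.
  x = λ² - 0 - 0 = 9 - 0 ≡ 9; y = λ·(0 - 9) - 12 ≡ 7. → (9, 7)
2Q = (9, 7).
Finally 4P + 2Q:
(20, 4) + (9, 7). λ = (7 - 4)/(9 - 20) ≡ 3/12 mod 23. 12⁻¹ ≡ 2 (mod 23) since 12·2 = 24 ≡ 1, so λ ≡ 6.
  x = λ² - 20 - 9 = 36 - 29 ≡ 7; y = λ·(20 - 7) - 4 ≡ 5. → (7, 5)

(7, 5)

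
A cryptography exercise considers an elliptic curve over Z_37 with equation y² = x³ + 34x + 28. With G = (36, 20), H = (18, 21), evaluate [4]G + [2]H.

(36, 20)

First 4G:
Repeated addition: build up to 4G.
2G: tangent at (36, 20): λ = (3·36² + 34)/(2·20) ≡ 0/3. 3⁻¹ ≡ 25 (mod 37), so λ ≡ 0·25 ≡ 0.
  x = λ² - 36 - 36 = 0 - 72 ≡ 2; y = λ·(36 - 2) - 20 ≡ 17. → (2, 17)
3G: (2, 17) + (36, 20). λ = (20 - 17)/(36 - 2) ≡ 3/34 mod 37. 34⁻¹ ≡ 12 (mod 37) since 34·12 = 408 ≡ 1, so λ ≡ 36.
  x = λ² - 2 - 36 = 1296 - 38 ≡ 0; y = λ·(2 - 0) - 17 ≡ 18. → (0, 18)
4G: (0, 18) + (36, 20). λ = (20 - 18)/(36 - 0) ≡ 2/36 mod 37. 36⁻¹ ≡ 36 (mod 37), so λ ≡ 35.
  x = λ² - 0 - 36 = 1225 - 36 ≡ 5; y = λ·(0 - 5) - 18 ≡ 29. → (5, 29)
4G = (5, 29).
Next 2H:
Repeated addition: build up to 2H.
2H: tangent at (18, 21): λ = (3·18² + 34)/(2·21) ≡ 7/5. 5⁻¹ ≡ 15 (mod 37), so λ ≡ 7·15 ≡ 31.
  x = λ² - 18 - 18 = 961 - 36 ≡ 0; y = λ·(18 - 0) - 21 ≡ 19. → (0, 19)
2H = (0, 19).
Finally 4G + 2H:
(5, 29) + (0, 19). λ = (19 - 29)/(0 - 5) ≡ 27/32 mod 37. 32⁻¹ ≡ 22 (mod 37) since 32·22 = 704 ≡ 1, so λ ≡ 2.
  x = λ² - 5 - 0 = 4 - 5 ≡ 36; y = λ·(5 - 36) - 29 ≡ 20. → (36, 20)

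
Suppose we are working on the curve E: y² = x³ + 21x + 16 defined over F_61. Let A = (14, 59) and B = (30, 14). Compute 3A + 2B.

First 3A:
Repeated addition: build up to 3A.
2A: tangent at (14, 59): λ = (3·14² + 21)/(2·59) ≡ 60/57. 57⁻¹ ≡ 15 (mod 61) since 57·15 = 855 ≡ 1, so λ ≡ 60·15 ≡ 46.
  x = λ² - 14 - 14 = 2116 - 28 ≡ 14; y = λ·(14 - 14) - 59 ≡ 2. → (14, 2)
3A: (14, 2) + (14, 59): same x and y₁ ≡ -y₂, so the sum is the point at infinity.
3A = the point at infinity.
Next 2B:
Repeated addition: build up to 2B.
2B: tangent at (30, 14): λ = (3·30² + 21)/(2·14) ≡ 37/28. 28⁻¹ ≡ 24 (mod 61) since 28·24 = 672 ≡ 1, so λ ≡ 37·24 ≡ 34.
  x = λ² - 30 - 30 = 1156 - 60 ≡ 59; y = λ·(30 - 59) - 14 ≡ 37. → (59, 37)
2B = (59, 37).
Finally 3A + 2B:
the point at infinity + (59, 37) = (59, 37) (identity).

(59, 37)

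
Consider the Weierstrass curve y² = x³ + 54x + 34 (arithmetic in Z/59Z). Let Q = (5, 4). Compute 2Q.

tangent at (5, 4): λ = (3·5² + 54)/(2·4) ≡ 11/8. 8⁻¹ ≡ 37 (mod 59), so λ ≡ 11·37 ≡ 53.
  x = λ² - 5 - 5 = 2809 - 10 ≡ 26; y = λ·(5 - 26) - 4 ≡ 4. → (26, 4)

(26, 4)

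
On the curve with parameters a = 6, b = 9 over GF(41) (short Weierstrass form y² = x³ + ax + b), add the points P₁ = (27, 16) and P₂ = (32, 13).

(27, 16) + (32, 13). λ = (13 - 16)/(32 - 27) ≡ 38/5 mod 41. 5⁻¹ ≡ 33 (mod 41), so λ ≡ 24.
  x = λ² - 27 - 32 = 576 - 59 ≡ 25; y = λ·(27 - 25) - 16 ≡ 32. → (25, 32)

(25, 32)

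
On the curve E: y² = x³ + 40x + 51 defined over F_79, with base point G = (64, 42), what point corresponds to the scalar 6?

Repeated addition: build up to 6G.
2G: tangent at (64, 42): λ = (3·64² + 40)/(2·42) ≡ 4/5. 5⁻¹ ≡ 16 (mod 79) since 5·16 = 80 ≡ 1, so λ ≡ 4·16 ≡ 64.
  x = λ² - 64 - 64 = 4096 - 128 ≡ 18; y = λ·(64 - 18) - 42 ≡ 58. → (18, 58)
3G: (18, 58) + (64, 42). λ = (42 - 58)/(64 - 18) ≡ 63/46 mod 79. 46⁻¹ ≡ 67 (mod 79), so λ ≡ 34.
  x = λ² - 18 - 64 = 1156 - 82 ≡ 47; y = λ·(18 - 47) - 58 ≡ 62. → (47, 62)
4G: (47, 62) + (64, 42). λ = (42 - 62)/(64 - 47) ≡ 59/17 mod 79. 17⁻¹ ≡ 14 (mod 79) since 17·14 = 238 ≡ 1, so λ ≡ 36.
  x = λ² - 47 - 64 = 1296 - 111 ≡ 0; y = λ·(47 - 0) - 62 ≡ 50. → (0, 50)
5G: (0, 50) + (64, 42). λ = (42 - 50)/(64 - 0) ≡ 71/64 mod 79. 64⁻¹ ≡ 21 (mod 79), so λ ≡ 69.
  x = λ² - 0 - 64 = 4761 - 64 ≡ 36; y = λ·(0 - 36) - 50 ≡ 73. → (36, 73)
6G: (36, 73) + (64, 42). λ = (42 - 73)/(64 - 36) ≡ 48/28 mod 79. 28⁻¹ ≡ 48 (mod 79), so λ ≡ 13.
  x = λ² - 36 - 64 = 169 - 100 ≡ 69; y = λ·(36 - 69) - 73 ≡ 51. → (69, 51)

(69, 51)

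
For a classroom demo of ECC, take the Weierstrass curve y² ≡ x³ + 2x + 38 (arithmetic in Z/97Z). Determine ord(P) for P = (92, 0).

2

2P: (92, 0) + (92, 0): same x and y₁ ≡ -y₂, so the sum is ∞.
2P = ∞, so the order is 2.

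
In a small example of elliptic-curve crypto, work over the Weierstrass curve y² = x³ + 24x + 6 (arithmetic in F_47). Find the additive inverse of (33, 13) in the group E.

(33, 34)

-(33, 13) = (33, -13 mod 47) = (33, 34).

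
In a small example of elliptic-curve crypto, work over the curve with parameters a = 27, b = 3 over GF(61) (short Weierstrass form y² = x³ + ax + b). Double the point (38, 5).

(27, 38)

tangent at (38, 5): λ = (3·38² + 27)/(2·5) ≡ 28/10. 10⁻¹ ≡ 55 (mod 61), so λ ≡ 28·55 ≡ 15.
  x = λ² - 38 - 38 = 225 - 76 ≡ 27; y = λ·(38 - 27) - 5 ≡ 38. → (27, 38)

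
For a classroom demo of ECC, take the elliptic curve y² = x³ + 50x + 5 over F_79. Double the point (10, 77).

(72, 55)

tangent at (10, 77): λ = (3·10² + 50)/(2·77) ≡ 34/75. 75⁻¹ ≡ 59 (mod 79), so λ ≡ 34·59 ≡ 31.
  x = λ² - 10 - 10 = 961 - 20 ≡ 72; y = λ·(10 - 72) - 77 ≡ 55. → (72, 55)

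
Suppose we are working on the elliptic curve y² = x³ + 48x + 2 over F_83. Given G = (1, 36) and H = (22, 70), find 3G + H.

(24, 11)

First 3G:
Repeated addition: build up to 3G.
2G: tangent at (1, 36): λ = (3·1² + 48)/(2·36) ≡ 51/72. 72⁻¹ ≡ 15 (mod 83), so λ ≡ 51·15 ≡ 18.
  x = λ² - 1 - 1 = 324 - 2 ≡ 73; y = λ·(1 - 73) - 36 ≡ 79. → (73, 79)
3G: (73, 79) + (1, 36). λ = (36 - 79)/(1 - 73) ≡ 40/11 mod 83. 11⁻¹ ≡ 68 (mod 83), so λ ≡ 64.
  x = λ² - 73 - 1 = 4096 - 74 ≡ 38; y = λ·(73 - 38) - 79 ≡ 3. → (38, 3)
3G = (38, 3).
Finally 3G + H:
(38, 3) + (22, 70). λ = (70 - 3)/(22 - 38) ≡ 67/67 mod 83. 67⁻¹ ≡ 57 (mod 83) since 67·57 = 3819 ≡ 1, so λ ≡ 1.
  x = λ² - 38 - 22 = 1 - 60 ≡ 24; y = λ·(38 - 24) - 3 ≡ 11. → (24, 11)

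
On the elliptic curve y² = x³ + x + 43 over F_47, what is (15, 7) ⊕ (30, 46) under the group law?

(15, 7) + (30, 46). λ = (46 - 7)/(30 - 15) ≡ 39/15 mod 47. 15⁻¹ ≡ 22 (mod 47), so λ ≡ 12.
  x = λ² - 15 - 30 = 144 - 45 ≡ 5; y = λ·(15 - 5) - 7 ≡ 19. → (5, 19)

(5, 19)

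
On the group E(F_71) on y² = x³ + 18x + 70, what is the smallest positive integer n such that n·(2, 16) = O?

5

2P: tangent at (2, 16): λ = (3·2² + 18)/(2·16) ≡ 30/32. 32⁻¹ ≡ 20 (mod 71), so λ ≡ 30·20 ≡ 32.
  x = λ² - 2 - 2 = 1024 - 4 ≡ 26; y = λ·(2 - 26) - 16 ≡ 68. → (26, 68)
3P: (26, 68) + (2, 16). λ = (16 - 68)/(2 - 26) ≡ 19/47 mod 71. 47⁻¹ ≡ 68 (mod 71) since 47·68 = 3196 ≡ 1, so λ ≡ 14.
  x = λ² - 26 - 2 = 196 - 28 ≡ 26; y = λ·(26 - 26) - 68 ≡ 3. → (26, 3)
4P: (26, 3) + (2, 16). λ = (16 - 3)/(2 - 26) ≡ 13/47 mod 71. 47⁻¹ ≡ 68 (mod 71) since 47·68 = 3196 ≡ 1, so λ ≡ 32.
  x = λ² - 26 - 2 = 1024 - 28 ≡ 2; y = λ·(26 - 2) - 3 ≡ 55. → (2, 55)
5P: (2, 55) + (2, 16): same x and y₁ ≡ -y₂, so the sum is O.
5P = O, so the order is 5.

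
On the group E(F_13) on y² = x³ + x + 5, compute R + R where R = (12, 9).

tangent at (12, 9): λ = (3·12² + 1)/(2·9) ≡ 4/5. 5⁻¹ ≡ 8 (mod 13), so λ ≡ 4·8 ≡ 6.
  x = λ² - 12 - 12 = 36 - 24 ≡ 12; y = λ·(12 - 12) - 9 ≡ 4. → (12, 4)

(12, 4)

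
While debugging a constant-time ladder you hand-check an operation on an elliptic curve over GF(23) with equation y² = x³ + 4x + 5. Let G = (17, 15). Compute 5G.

Double-and-add on 5 = (101)₂. Start with G = (17, 15) for the leading 1-bit.
double: tangent at (17, 15): λ = (3·17² + 4)/(2·15) ≡ 20/7. 7⁻¹ ≡ 10 (mod 23), so λ ≡ 20·10 ≡ 16.
  x = λ² - 17 - 17 = 256 - 34 ≡ 15; y = λ·(17 - 15) - 15 ≡ 17. → (15, 17)
double: tangent at (15, 17): λ = (3·15² + 4)/(2·17) ≡ 12/11. 11⁻¹ ≡ 21 (mod 23), so λ ≡ 12·21 ≡ 22.
  x = λ² - 15 - 15 = 484 - 30 ≡ 17; y = λ·(15 - 17) - 17 ≡ 8. → (17, 8)
add G: (17, 8) + (17, 15): same x and y₁ ≡ -y₂, so the sum is 𝒪.

O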